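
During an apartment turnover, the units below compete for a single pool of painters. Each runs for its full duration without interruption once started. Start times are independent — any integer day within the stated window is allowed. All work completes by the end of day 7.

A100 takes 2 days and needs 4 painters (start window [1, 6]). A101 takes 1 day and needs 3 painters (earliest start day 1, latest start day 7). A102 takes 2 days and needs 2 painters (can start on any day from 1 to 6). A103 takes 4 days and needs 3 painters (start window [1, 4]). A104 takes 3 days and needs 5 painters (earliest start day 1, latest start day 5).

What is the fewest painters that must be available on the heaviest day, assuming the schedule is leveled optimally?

7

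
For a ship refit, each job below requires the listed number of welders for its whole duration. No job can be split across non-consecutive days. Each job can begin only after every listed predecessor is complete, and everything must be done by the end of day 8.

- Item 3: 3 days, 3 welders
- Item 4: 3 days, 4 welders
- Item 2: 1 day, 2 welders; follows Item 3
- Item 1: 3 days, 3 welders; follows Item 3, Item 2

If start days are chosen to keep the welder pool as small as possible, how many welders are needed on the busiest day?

Schedule Item 3@1, Item 4@1, Item 2@4, Item 1@5: d1:7  d2:7  d3:7  d4:2  d5:3  d6:3  d7:3  d8:0 — peak 7.
No arrangement of the 24 feasible schedules does better.

7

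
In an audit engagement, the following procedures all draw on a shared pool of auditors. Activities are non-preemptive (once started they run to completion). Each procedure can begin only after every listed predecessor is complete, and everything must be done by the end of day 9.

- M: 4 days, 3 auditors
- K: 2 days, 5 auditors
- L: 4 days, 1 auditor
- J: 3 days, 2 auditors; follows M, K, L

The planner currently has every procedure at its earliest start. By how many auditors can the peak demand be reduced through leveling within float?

Early-start peak: d1:9  d2:9  d3:4  d4:4  d5:2  d6:2  d7:2  d8:0  d9:0 ⇒ 9.
Leveled (M@1, K@5, L@1, J@7): d1:4  d2:4  d3:4  d4:4  d5:5  d6:5  d7:2  d8:2  d9:2 ⇒ 5.
Reduction 9 − 5 = 4.

4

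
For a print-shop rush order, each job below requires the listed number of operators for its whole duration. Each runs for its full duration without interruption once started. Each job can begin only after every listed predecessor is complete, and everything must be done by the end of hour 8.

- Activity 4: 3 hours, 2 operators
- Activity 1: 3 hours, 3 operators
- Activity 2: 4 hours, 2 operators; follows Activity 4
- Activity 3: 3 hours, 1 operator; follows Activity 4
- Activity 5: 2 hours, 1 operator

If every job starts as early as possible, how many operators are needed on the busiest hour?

6

Early-start schedule: Activity 4@1, Activity 1@1, Activity 2@4, Activity 3@4, Activity 5@1.
Load per hour: hour 1: 6, hour 2: 6, hour 3: 5, hour 4: 3, hour 5: 3, hour 6: 3, hour 7: 2, hour 8: 0.
Peak is 6.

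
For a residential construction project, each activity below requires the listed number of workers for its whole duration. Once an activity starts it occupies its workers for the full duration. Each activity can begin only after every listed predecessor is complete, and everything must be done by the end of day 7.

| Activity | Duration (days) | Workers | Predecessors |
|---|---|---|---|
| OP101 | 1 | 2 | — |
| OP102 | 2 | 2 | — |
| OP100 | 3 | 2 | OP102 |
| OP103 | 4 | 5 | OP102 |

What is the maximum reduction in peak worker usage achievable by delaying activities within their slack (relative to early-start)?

Early-start peak: d1:4  d2:2  d3:7  d4:7  d5:7  d6:5  d7:0 ⇒ 7.
Leveled (OP101@1, OP102@1, OP100@3, OP103@3): d1:4  d2:2  d3:7  d4:7  d5:7  d6:5  d7:0 ⇒ 7.
Reduction 7 − 7 = 0.

0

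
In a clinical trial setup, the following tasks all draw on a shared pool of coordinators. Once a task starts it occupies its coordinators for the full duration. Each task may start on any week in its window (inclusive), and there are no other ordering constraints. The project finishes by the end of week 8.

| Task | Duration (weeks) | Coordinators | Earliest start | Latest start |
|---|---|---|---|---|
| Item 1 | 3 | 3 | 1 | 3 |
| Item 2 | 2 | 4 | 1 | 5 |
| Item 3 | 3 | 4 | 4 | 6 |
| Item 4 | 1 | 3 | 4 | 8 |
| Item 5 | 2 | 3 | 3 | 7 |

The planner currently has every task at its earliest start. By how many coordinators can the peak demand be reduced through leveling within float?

4

Early-start peak: w1:7  w2:7  w3:6  w4:10  w5:4  w6:4  w7:0  w8:0 ⇒ 10.
Leveled (Item 1@3, Item 2@1, Item 3@6, Item 4@5, Item 5@3): w1:4  w2:4  w3:6  w4:6  w5:6  w6:4  w7:4  w8:4 ⇒ 6.
Reduction 10 − 6 = 4.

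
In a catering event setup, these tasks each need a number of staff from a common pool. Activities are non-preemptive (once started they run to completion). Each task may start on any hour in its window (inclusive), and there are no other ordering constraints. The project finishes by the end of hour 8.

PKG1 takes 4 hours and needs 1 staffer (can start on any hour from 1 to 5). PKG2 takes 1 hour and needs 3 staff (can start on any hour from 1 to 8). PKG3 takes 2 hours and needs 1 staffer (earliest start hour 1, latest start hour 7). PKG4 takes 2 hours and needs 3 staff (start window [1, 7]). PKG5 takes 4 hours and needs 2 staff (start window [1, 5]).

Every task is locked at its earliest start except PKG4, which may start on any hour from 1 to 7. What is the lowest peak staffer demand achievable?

7

PKG4@1: h1:10  h2:7  h3:3  h4:3  h5:0  h6:0  h7:0  h8:0 → peak 10
PKG4@2: h1:7  h2:7  h3:6  h4:3  h5:0  h6:0  h7:0  h8:0 → peak 7
PKG4@3: h1:7  h2:4  h3:6  h4:6  h5:0  h6:0  h7:0  h8:0 → peak 7
PKG4@4: h1:7  h2:4  h3:3  h4:6  h5:3  h6:0  h7:0  h8:0 → peak 7
PKG4@5: h1:7  h2:4  h3:3  h4:3  h5:3  h6:3  h7:0  h8:0 → peak 7
PKG4@6: h1:7  h2:4  h3:3  h4:3  h5:0  h6:3  h7:3  h8:0 → peak 7
PKG4@7: h1:7  h2:4  h3:3  h4:3  h5:0  h6:0  h7:3  h8:3 → peak 7
Best is PKG4@2, peak 7.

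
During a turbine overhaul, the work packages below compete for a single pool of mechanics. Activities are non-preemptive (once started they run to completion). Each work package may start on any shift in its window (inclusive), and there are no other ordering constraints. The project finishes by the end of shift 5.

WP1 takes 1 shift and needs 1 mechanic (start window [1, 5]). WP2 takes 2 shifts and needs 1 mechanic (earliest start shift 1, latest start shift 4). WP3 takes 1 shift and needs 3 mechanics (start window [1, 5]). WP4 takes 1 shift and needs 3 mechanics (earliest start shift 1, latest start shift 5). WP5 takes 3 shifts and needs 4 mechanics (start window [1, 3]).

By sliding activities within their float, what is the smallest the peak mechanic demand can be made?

5

Early-start (WP1@1, WP2@1, WP3@1, WP4@1, WP5@1) gives peak 12: s1:12  s2:5  s3:4  s4:0  s5:0.
Shift WP4→2, WP5→3.
Schedule WP1@1, WP2@1, WP3@1, WP4@2, WP5@3: s1:5  s2:4  s3:4  s4:4  s5:4 — peak 5.
Total mechanic-shifts = 21 over 5 shifts ⇒ peak ≥ ⌈21/5⌉ = 5, so 5 is optimal.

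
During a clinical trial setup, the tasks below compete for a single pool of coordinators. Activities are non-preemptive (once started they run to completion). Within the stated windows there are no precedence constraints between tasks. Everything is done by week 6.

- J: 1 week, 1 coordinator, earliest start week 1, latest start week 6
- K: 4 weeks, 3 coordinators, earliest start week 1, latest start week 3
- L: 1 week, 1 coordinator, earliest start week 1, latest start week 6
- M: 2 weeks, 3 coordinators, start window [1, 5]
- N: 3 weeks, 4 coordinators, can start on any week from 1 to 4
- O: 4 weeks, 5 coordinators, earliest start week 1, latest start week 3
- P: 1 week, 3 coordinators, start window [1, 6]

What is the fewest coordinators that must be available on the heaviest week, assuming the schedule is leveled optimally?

Early-start (J@1, K@1, L@1, M@1, N@1, O@1, P@1) gives peak 20: w1:20  w2:15  w3:12  w4:8  w5:0  w6:0.
Shift O→3, P→4.
Schedule J@1, K@1, L@1, M@1, N@1, O@3, P@4: w1:12  w2:10  w3:12  w4:11  w5:5  w6:5 — peak 12.

12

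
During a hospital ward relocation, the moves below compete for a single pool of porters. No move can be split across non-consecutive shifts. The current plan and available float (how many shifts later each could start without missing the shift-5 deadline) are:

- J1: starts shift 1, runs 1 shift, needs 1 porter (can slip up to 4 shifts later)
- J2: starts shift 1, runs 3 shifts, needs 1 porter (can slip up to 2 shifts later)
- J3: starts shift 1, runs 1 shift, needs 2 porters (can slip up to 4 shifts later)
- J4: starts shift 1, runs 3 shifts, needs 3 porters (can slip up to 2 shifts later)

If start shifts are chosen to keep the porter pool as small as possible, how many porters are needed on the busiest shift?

Early-start (J1@1, J2@1, J3@1, J4@1) gives peak 7: s1:7  s2:4  s3:4  s4:0  s5:0.
Shift J4→2.
Schedule J1@1, J2@1, J3@1, J4@2: s1:4  s2:4  s3:4  s4:3  s5:0 — peak 4.

4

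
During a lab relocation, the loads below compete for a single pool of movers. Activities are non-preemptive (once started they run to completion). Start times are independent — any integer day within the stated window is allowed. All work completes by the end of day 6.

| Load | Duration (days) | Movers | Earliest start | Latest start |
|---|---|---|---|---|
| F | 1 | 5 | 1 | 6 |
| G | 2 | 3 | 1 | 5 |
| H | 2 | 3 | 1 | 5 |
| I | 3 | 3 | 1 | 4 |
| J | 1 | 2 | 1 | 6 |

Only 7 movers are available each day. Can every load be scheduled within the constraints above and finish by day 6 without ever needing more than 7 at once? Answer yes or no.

Schedule F@1, G@2, H@2, I@4, J@4: d1:5  d2:6  d3:6  d4:5  d5:3  d6:3 — peak 6 ≤ 7.

yes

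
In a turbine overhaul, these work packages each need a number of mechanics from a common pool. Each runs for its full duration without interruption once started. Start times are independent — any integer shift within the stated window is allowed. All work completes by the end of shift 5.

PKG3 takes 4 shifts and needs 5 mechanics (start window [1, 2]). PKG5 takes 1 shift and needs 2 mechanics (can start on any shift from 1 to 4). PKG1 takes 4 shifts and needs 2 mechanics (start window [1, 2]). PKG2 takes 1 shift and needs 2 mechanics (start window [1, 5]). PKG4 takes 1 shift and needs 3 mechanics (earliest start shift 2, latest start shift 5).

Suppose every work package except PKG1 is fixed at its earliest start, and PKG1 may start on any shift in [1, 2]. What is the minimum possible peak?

10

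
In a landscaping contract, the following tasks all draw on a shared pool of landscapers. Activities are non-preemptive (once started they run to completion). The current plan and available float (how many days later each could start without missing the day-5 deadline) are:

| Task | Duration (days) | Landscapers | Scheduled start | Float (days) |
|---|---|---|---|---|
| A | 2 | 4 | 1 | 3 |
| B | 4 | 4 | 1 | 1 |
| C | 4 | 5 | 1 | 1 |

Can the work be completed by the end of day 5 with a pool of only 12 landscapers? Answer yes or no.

The minimum achievable peak is 13; 12 < 13, so no feasible schedule stays within the cap.

no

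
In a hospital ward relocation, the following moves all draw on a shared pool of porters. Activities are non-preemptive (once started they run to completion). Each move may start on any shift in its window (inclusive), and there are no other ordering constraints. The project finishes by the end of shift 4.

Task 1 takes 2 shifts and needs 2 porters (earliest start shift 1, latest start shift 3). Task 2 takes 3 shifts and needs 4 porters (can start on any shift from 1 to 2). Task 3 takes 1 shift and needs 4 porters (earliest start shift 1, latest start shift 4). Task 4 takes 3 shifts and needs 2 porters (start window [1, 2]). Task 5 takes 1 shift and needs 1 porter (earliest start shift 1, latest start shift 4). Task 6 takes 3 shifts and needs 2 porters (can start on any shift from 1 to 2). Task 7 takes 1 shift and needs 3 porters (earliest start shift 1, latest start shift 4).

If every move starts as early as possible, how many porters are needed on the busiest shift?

18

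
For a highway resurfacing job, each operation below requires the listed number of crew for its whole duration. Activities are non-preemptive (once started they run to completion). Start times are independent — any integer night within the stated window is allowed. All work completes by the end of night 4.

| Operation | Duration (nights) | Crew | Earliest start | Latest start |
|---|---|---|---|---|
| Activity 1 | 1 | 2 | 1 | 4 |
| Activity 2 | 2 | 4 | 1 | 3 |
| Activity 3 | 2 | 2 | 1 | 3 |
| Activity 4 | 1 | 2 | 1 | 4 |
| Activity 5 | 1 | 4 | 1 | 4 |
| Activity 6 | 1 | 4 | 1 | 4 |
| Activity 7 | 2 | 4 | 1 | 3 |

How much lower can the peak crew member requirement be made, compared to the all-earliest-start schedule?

14

Early-start peak: n1:22  n2:10  n3:0  n4:0 ⇒ 22.
Leveled (Activity 1@1, Activity 2@1, Activity 3@1, Activity 4@2, Activity 5@3, Activity 6@4, Activity 7@3): n1:8  n2:8  n3:8  n4:8 ⇒ 8.
Reduction 22 − 8 = 14.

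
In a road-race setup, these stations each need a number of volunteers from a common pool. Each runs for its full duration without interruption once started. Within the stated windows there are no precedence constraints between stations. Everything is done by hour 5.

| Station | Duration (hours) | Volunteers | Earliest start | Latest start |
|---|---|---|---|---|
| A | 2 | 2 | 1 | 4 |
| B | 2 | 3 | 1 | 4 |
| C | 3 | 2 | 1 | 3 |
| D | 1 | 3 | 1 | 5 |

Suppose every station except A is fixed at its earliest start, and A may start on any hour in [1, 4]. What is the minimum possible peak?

A@1: h1:10  h2:7  h3:2  h4:0  h5:0 → peak 10
A@2: h1:8  h2:7  h3:4  h4:0  h5:0 → peak 8
A@3: h1:8  h2:5  h3:4  h4:2  h5:0 → peak 8
A@4: h1:8  h2:5  h3:2  h4:2  h5:2 → peak 8
Best is A@2, peak 8.

8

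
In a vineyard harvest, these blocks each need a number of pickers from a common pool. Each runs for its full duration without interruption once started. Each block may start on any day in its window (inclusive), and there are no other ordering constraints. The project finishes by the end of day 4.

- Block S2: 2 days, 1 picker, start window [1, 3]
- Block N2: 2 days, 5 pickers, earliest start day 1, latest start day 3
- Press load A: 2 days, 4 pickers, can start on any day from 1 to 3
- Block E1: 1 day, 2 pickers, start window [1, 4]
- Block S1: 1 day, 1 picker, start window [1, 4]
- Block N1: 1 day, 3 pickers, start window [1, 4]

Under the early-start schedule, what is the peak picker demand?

Early-start schedule: Block S2@1, Block N2@1, Press load A@1, Block E1@1, Block S1@1, Block N1@1.
Load per day: day 1: 16, day 2: 10, day 3: 0, day 4: 0.
Peak is 16.

16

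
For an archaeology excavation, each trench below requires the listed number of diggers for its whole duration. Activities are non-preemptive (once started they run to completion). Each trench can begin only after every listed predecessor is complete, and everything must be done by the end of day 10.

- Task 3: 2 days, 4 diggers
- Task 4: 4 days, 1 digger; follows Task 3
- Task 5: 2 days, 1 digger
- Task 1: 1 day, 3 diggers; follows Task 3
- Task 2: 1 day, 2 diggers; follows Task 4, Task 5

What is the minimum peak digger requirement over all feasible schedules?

4

Early-start (Task 3@1, Task 4@3, Task 5@1, Task 1@3, Task 2@7) gives peak 5: d1:5  d2:5  d3:4  d4:1  d5:1  d6:1  d7:2  d8:0  d9:0  d10:0.
Shift Task 5→3, Task 1→5.
Schedule Task 3@1, Task 4@3, Task 5@3, Task 1@5, Task 2@7: d1:4  d2:4  d3:2  d4:2  d5:4  d6:1  d7:2  d8:0  d9:0  d10:0 — peak 4.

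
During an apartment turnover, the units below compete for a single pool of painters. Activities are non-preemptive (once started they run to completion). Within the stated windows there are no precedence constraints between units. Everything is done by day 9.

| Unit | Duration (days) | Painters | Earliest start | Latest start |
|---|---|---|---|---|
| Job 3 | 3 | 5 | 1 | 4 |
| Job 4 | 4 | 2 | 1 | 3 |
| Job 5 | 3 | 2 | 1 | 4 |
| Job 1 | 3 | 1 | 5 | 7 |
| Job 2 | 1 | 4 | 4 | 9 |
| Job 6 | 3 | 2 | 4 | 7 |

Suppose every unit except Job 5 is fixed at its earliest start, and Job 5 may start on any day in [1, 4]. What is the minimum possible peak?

9

Job 5@1: d1:9  d2:9  d3:9  d4:8  d5:3  d6:3  d7:1  d8:0  d9:0 → peak 9
Job 5@2: d1:7  d2:9  d3:9  d4:10  d5:3  d6:3  d7:1  d8:0  d9:0 → peak 10
Job 5@3: d1:7  d2:7  d3:9  d4:10  d5:5  d6:3  d7:1  d8:0  d9:0 → peak 10
Job 5@4: d1:7  d2:7  d3:7  d4:10  d5:5  d6:5  d7:1  d8:0  d9:0 → peak 10
Best is Job 5@1, peak 9.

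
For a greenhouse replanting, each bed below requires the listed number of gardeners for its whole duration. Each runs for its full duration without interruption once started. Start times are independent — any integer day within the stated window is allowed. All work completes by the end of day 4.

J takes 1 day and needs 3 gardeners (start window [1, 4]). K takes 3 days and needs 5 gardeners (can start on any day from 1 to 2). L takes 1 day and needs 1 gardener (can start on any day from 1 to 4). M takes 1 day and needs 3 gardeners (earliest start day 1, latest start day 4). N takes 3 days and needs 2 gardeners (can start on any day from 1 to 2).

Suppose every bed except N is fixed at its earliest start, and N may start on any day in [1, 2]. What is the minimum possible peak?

12

N@1: d1:14  d2:7  d3:7  d4:0 → peak 14
N@2: d1:12  d2:7  d3:7  d4:2 → peak 12
Best is N@2, peak 12.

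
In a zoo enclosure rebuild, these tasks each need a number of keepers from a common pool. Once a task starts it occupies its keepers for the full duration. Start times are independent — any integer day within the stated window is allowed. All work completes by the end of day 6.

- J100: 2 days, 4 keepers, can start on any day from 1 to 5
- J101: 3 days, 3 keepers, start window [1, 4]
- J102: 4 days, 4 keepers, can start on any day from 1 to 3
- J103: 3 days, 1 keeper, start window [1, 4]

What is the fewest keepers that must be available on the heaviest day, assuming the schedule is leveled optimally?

Early-start (J100@1, J101@1, J102@1, J103@1) gives peak 12: d1:12  d2:12  d3:8  d4:4  d5:0  d6:0.
Shift J102→3, J103→4.
Schedule J100@1, J101@1, J102@3, J103@4: d1:7  d2:7  d3:7  d4:5  d5:5  d6:5 — peak 7.

7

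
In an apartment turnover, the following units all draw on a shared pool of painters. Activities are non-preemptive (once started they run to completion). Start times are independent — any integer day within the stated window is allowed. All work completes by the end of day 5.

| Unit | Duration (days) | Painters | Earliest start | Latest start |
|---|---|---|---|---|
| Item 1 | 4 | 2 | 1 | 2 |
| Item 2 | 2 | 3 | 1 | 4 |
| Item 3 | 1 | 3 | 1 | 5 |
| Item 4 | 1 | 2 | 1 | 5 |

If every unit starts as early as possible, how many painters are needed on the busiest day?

10

Early-start schedule: Item 1@1, Item 2@1, Item 3@1, Item 4@1.
Load per day: day 1: 10, day 2: 5, day 3: 2, day 4: 2, day 5: 0.
Peak is 10.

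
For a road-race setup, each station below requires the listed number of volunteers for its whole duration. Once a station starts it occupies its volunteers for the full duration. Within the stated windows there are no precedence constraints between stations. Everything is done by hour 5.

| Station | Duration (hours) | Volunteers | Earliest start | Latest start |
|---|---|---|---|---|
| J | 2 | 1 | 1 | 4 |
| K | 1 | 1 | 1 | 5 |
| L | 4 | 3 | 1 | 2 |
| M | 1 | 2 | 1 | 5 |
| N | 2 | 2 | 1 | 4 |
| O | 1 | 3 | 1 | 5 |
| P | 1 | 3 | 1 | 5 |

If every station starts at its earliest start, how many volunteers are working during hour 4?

At early start, hour 4 has: L.
Demand: 3 = 3.

3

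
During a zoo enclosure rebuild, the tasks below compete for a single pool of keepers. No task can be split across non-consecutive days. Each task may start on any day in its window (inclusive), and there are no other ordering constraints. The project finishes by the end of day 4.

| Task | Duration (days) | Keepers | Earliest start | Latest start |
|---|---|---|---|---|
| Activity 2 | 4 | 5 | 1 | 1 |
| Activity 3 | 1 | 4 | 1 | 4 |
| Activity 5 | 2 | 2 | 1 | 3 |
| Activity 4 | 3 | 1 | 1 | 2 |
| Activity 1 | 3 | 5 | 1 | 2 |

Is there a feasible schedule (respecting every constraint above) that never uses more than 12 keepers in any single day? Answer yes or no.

no

The minimum achievable peak is 13; 12 < 13, so no feasible schedule stays within the cap.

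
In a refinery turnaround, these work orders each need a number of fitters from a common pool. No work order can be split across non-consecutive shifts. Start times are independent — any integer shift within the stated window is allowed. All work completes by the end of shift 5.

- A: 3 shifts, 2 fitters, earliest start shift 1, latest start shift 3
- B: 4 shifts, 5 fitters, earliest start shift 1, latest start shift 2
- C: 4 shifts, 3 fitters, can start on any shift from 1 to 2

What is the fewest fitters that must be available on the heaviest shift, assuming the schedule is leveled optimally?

10

Schedule A@1, B@1, C@1: s1:10  s2:10  s3:10  s4:8  s5:0 — peak 10.
No arrangement of the 12 feasible schedules does better.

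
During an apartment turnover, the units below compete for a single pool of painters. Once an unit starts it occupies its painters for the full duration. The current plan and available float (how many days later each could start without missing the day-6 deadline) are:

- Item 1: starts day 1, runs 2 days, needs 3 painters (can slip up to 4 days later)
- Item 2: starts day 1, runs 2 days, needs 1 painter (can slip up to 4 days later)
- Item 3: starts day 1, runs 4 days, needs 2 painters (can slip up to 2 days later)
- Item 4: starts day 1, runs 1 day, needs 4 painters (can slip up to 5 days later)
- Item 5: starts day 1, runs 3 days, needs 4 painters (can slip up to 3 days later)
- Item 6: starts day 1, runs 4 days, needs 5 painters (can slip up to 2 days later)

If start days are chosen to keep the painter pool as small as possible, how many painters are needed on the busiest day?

11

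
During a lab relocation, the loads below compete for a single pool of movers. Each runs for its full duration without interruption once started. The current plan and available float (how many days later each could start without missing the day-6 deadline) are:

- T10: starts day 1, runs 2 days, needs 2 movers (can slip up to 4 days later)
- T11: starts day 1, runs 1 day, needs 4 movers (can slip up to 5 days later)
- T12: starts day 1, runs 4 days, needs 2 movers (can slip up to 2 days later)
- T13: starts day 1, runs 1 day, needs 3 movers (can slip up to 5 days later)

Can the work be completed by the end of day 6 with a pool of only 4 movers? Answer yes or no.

yes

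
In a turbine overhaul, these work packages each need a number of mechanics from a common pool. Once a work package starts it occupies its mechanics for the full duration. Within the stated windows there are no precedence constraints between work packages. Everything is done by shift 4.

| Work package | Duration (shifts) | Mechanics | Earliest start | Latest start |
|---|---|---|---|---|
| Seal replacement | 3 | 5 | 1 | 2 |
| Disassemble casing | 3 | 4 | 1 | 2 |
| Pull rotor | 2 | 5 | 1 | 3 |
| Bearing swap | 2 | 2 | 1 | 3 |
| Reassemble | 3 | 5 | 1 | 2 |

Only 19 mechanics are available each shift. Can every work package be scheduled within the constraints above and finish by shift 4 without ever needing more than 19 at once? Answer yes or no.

yes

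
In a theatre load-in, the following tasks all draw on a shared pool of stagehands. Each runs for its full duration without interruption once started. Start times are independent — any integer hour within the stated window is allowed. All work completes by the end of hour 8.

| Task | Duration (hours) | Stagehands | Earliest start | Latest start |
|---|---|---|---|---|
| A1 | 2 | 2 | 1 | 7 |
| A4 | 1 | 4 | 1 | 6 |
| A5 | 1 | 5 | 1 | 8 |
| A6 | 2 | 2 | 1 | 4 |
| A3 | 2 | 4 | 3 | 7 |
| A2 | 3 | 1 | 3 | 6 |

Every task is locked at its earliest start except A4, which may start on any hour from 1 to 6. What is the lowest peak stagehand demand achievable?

A4@1: h1:13  h2:4  h3:5  h4:5  h5:1  h6:0  h7:0  h8:0 → peak 13
A4@2: h1:9  h2:8  h3:5  h4:5  h5:1  h6:0  h7:0  h8:0 → peak 9
A4@3: h1:9  h2:4  h3:9  h4:5  h5:1  h6:0  h7:0  h8:0 → peak 9
A4@4: h1:9  h2:4  h3:5  h4:9  h5:1  h6:0  h7:0  h8:0 → peak 9
A4@5: h1:9  h2:4  h3:5  h4:5  h5:5  h6:0  h7:0  h8:0 → peak 9
A4@6: h1:9  h2:4  h3:5  h4:5  h5:1  h6:4  h7:0  h8:0 → peak 9
Best is A4@2, peak 9.

9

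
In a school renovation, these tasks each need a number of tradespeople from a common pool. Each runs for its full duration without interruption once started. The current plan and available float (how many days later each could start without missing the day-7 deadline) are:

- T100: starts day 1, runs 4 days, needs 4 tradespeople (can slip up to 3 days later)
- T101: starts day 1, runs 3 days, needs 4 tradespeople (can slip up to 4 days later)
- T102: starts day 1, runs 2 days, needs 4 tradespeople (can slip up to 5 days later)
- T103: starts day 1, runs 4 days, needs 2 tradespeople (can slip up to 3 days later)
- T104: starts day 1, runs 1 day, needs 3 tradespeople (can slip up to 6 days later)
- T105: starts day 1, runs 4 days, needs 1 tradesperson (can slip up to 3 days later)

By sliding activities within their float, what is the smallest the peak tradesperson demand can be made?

Early-start (T100@1, T101@1, T102@1, T103@1, T104@1, T105@1) gives peak 18: d1:18  d2:15  d3:11  d4:7  d5:0  d6:0  d7:0.
Shift T102→5, T103→4, T104→7, T105→4.
Schedule T100@1, T101@1, T102@5, T103@4, T104@7, T105@4: d1:8  d2:8  d3:8  d4:7  d5:7  d6:7  d7:6 — peak 8.
Total tradesperson-days = 51 over 7 days ⇒ peak ≥ ⌈51/7⌉ = 8, so 8 is optimal.

8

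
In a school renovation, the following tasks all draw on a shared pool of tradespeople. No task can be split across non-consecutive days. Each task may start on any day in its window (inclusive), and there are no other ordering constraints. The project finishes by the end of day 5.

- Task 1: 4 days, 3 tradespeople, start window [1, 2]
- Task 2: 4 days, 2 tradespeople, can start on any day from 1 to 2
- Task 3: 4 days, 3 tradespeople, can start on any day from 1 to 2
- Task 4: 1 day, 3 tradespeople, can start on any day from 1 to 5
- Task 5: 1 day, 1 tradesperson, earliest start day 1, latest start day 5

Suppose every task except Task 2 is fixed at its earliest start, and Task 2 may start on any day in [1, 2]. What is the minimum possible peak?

10

Task 2@1: d1:12  d2:8  d3:8  d4:8  d5:0 → peak 12
Task 2@2: d1:10  d2:8  d3:8  d4:8  d5:2 → peak 10
Best is Task 2@2, peak 10.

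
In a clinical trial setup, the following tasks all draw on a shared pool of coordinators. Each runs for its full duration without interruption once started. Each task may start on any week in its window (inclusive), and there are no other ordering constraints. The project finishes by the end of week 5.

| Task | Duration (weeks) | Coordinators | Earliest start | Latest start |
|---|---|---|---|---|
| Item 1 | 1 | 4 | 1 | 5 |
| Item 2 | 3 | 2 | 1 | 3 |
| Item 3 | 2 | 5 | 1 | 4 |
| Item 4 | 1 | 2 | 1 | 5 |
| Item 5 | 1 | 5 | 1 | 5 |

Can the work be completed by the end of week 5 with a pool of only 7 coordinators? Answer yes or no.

yes

Schedule Item 1@1, Item 2@1, Item 3@2, Item 4@4, Item 5@4: w1:6  w2:7  w3:7  w4:7  w5:0 — peak 7 ≤ 7.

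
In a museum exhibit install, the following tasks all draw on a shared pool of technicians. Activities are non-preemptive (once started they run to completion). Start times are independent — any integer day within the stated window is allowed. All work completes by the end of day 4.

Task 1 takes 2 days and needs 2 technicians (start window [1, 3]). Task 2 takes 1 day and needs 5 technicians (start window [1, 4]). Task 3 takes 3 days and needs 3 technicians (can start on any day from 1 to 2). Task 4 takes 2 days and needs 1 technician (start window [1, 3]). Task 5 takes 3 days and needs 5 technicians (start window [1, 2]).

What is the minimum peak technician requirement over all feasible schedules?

10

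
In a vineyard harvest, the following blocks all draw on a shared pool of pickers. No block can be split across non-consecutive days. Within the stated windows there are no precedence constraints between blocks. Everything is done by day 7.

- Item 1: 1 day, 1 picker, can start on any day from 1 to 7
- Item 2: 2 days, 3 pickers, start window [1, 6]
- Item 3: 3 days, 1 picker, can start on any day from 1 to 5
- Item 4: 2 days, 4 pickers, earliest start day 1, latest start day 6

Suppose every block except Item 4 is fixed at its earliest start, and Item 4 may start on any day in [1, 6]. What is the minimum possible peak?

5

Item 4@1: d1:9  d2:8  d3:1  d4:0  d5:0  d6:0  d7:0 → peak 9
Item 4@2: d1:5  d2:8  d3:5  d4:0  d5:0  d6:0  d7:0 → peak 8
Item 4@3: d1:5  d2:4  d3:5  d4:4  d5:0  d6:0  d7:0 → peak 5
Item 4@4: d1:5  d2:4  d3:1  d4:4  d5:4  d6:0  d7:0 → peak 5
Item 4@5: d1:5  d2:4  d3:1  d4:0  d5:4  d6:4  d7:0 → peak 5
Item 4@6: d1:5  d2:4  d3:1  d4:0  d5:0  d6:4  d7:4 → peak 5
Best is Item 4@3, peak 5.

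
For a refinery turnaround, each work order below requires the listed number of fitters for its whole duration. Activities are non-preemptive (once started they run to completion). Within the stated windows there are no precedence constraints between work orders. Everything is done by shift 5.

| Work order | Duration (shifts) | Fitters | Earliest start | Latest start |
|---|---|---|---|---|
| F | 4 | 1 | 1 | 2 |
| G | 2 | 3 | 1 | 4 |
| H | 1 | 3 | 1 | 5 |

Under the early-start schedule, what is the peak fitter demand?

7

Early-start schedule: F@1, G@1, H@1.
Load per shift: shift 1: 7, shift 2: 4, shift 3: 1, shift 4: 1, shift 5: 0.
Peak is 7.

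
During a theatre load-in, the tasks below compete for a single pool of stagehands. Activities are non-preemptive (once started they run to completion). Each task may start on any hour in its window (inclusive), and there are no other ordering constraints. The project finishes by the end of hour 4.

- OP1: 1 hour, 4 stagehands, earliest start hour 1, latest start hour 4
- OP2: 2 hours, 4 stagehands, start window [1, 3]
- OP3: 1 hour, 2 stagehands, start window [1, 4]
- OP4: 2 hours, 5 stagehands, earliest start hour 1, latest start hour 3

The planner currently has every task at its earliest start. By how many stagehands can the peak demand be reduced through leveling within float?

Early-start peak: h1:15  h2:9  h3:0  h4:0 ⇒ 15.
Leveled (OP1@1, OP2@1, OP3@2, OP4@3): h1:8  h2:6  h3:5  h4:5 ⇒ 8.
Reduction 15 − 8 = 7.

7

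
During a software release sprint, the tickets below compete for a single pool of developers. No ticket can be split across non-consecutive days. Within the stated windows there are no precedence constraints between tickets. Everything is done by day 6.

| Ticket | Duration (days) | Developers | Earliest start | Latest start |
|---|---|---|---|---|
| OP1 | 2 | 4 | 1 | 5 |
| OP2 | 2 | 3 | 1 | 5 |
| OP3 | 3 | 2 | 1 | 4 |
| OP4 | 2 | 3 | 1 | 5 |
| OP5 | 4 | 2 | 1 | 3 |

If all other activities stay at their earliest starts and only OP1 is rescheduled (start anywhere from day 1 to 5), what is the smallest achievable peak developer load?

10

OP1@1: d1:14  d2:14  d3:4  d4:2  d5:0  d6:0 → peak 14
OP1@2: d1:10  d2:14  d3:8  d4:2  d5:0  d6:0 → peak 14
OP1@3: d1:10  d2:10  d3:8  d4:6  d5:0  d6:0 → peak 10
OP1@4: d1:10  d2:10  d3:4  d4:6  d5:4  d6:0 → peak 10
OP1@5: d1:10  d2:10  d3:4  d4:2  d5:4  d6:4 → peak 10
Best is OP1@3, peak 10.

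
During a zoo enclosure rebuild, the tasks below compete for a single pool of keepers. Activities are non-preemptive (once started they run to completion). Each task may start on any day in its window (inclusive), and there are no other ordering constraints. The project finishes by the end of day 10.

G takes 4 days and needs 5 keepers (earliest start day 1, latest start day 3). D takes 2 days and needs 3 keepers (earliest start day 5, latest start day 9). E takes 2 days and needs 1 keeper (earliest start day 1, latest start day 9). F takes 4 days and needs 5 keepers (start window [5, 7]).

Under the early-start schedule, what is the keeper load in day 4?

5

At early start, day 4 has: G.
Demand: 5 = 5.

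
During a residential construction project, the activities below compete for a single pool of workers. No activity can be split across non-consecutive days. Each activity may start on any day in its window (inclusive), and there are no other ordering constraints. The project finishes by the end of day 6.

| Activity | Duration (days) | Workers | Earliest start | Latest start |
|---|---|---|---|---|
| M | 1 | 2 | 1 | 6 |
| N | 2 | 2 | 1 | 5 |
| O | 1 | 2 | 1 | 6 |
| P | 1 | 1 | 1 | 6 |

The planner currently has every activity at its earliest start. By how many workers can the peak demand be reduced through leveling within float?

5

Early-start peak: d1:7  d2:2  d3:0  d4:0  d5:0  d6:0 ⇒ 7.
Leveled (M@1, N@2, O@4, P@5): d1:2  d2:2  d3:2  d4:2  d5:1  d6:0 ⇒ 2.
Reduction 7 − 2 = 5.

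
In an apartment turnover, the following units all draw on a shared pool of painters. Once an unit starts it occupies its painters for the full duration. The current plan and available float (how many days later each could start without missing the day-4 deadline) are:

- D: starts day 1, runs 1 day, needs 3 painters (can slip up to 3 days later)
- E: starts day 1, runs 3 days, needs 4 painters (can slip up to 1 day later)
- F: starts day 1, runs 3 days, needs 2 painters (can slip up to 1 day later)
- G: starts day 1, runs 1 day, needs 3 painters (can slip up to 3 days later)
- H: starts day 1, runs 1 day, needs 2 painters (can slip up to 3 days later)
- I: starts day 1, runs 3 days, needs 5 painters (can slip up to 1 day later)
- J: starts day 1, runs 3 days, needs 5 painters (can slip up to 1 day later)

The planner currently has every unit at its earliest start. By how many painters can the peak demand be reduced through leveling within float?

Early-start peak: d1:24  d2:16  d3:16  d4:0 ⇒ 24.
Leveled (D@1, E@1, F@1, G@1, H@1, I@2, J@2): d1:14  d2:16  d3:16  d4:10 ⇒ 16.
Reduction 24 − 16 = 8.

8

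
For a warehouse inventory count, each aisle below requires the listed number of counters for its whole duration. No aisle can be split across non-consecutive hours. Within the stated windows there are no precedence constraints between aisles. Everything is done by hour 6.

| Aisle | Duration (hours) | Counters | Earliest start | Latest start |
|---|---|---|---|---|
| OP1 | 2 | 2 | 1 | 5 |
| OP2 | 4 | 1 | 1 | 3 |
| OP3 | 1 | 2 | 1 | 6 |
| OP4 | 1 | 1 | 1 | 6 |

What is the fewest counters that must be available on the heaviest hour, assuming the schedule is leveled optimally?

Early-start (OP1@1, OP2@1, OP3@1, OP4@1) gives peak 6: h1:6  h2:3  h3:1  h4:1  h5:0  h6:0.
Shift OP3→3, OP4→4.
Schedule OP1@1, OP2@1, OP3@3, OP4@4: h1:3  h2:3  h3:3  h4:2  h5:0  h6:0 — peak 3.

3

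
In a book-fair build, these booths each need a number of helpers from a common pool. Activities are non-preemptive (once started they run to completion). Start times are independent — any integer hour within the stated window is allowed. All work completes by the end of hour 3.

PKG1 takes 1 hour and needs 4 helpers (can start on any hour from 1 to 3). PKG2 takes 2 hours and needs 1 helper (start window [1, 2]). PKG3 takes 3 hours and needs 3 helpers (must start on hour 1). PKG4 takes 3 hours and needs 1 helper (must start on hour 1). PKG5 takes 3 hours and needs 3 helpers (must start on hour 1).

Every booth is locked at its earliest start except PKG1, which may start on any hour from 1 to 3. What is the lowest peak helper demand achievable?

11

PKG1@1: h1:12  h2:8  h3:7 → peak 12
PKG1@2: h1:8  h2:12  h3:7 → peak 12
PKG1@3: h1:8  h2:8  h3:11 → peak 11
Best is PKG1@3, peak 11.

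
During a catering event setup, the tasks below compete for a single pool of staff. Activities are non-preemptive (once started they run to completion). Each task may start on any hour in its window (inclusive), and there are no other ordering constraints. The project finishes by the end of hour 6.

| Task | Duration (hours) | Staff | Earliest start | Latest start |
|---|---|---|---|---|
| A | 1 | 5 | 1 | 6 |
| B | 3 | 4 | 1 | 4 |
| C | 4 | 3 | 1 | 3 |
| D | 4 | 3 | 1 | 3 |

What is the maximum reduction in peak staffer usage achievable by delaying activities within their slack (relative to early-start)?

Early-start peak: h1:15  h2:10  h3:10  h4:6  h5:0  h6:0 ⇒ 15.
Leveled (A@1, B@1, C@2, D@2): h1:9  h2:10  h3:10  h4:6  h5:6  h6:0 ⇒ 10.
Reduction 15 − 10 = 5.

5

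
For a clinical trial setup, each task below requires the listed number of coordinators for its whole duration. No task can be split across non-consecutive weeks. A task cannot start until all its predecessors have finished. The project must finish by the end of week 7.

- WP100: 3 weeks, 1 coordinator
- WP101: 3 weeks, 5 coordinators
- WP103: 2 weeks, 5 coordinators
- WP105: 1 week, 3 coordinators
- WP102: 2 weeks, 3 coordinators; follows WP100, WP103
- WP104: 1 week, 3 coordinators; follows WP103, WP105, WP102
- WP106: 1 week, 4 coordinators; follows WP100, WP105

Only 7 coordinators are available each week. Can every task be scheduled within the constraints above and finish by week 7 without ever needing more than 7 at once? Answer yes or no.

no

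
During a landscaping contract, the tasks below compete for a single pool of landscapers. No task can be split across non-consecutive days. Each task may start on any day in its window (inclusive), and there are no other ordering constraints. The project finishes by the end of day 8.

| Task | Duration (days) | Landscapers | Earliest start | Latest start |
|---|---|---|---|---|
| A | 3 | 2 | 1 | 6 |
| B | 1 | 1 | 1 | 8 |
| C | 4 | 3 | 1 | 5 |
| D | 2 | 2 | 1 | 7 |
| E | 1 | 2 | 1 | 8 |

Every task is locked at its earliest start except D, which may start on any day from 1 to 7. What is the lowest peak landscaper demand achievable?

8

D@1: d1:10  d2:7  d3:5  d4:3  d5:0  d6:0  d7:0  d8:0 → peak 10
D@2: d1:8  d2:7  d3:7  d4:3  d5:0  d6:0  d7:0  d8:0 → peak 8
D@3: d1:8  d2:5  d3:7  d4:5  d5:0  d6:0  d7:0  d8:0 → peak 8
D@4: d1:8  d2:5  d3:5  d4:5  d5:2  d6:0  d7:0  d8:0 → peak 8
D@5: d1:8  d2:5  d3:5  d4:3  d5:2  d6:2  d7:0  d8:0 → peak 8
D@6: d1:8  d2:5  d3:5  d4:3  d5:0  d6:2  d7:2  d8:0 → peak 8
D@7: d1:8  d2:5  d3:5  d4:3  d5:0  d6:0  d7:2  d8:2 → peak 8
Best is D@2, peak 8.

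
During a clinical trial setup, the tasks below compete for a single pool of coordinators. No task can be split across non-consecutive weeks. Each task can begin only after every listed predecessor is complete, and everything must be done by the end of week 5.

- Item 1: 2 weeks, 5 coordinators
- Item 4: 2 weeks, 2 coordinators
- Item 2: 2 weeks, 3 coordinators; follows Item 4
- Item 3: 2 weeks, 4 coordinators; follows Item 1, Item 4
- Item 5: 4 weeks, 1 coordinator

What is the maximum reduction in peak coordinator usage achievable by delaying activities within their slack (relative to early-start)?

0

Early-start peak: w1:8  w2:8  w3:8  w4:8  w5:0 ⇒ 8.
Leveled (Item 1@1, Item 4@1, Item 2@3, Item 3@3, Item 5@1): w1:8  w2:8  w3:8  w4:8  w5:0 ⇒ 8.
Reduction 8 − 8 = 0.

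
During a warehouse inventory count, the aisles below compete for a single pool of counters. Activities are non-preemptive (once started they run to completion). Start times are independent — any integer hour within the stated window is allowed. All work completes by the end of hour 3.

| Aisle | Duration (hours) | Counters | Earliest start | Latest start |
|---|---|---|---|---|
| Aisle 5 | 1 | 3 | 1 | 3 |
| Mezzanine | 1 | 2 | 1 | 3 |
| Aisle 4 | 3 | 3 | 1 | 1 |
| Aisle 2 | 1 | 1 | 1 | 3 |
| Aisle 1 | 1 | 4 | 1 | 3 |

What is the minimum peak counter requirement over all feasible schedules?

Early-start (Aisle 5@1, Mezzanine@1, Aisle 4@1, Aisle 2@1, Aisle 1@1) gives peak 13: h1:13  h2:3  h3:3.
Shift Mezzanine→2, Aisle 1→3.
Schedule Aisle 5@1, Mezzanine@2, Aisle 4@1, Aisle 2@1, Aisle 1@3: h1:7  h2:5  h3:7 — peak 7.
Total counter-hours = 19 over 3 hours ⇒ peak ≥ ⌈19/3⌉ = 7, so 7 is optimal.

7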